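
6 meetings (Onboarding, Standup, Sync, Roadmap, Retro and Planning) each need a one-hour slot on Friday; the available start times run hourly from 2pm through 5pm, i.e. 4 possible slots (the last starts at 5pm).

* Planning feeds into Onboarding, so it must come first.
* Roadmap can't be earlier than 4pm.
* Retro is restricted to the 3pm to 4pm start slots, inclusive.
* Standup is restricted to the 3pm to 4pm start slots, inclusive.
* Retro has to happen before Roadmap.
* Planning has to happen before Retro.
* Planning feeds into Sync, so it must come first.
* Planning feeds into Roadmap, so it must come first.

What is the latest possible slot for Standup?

4pm

Standup is available from 3pm; Standup's own window allows nothing later than 4pm.
Standup at 4pm is achievable: Roadmap in 4pm; Retro in 3pm; Onboarding in 3pm; Sync in 3pm; Planning in 2pm; Standup in 4pm.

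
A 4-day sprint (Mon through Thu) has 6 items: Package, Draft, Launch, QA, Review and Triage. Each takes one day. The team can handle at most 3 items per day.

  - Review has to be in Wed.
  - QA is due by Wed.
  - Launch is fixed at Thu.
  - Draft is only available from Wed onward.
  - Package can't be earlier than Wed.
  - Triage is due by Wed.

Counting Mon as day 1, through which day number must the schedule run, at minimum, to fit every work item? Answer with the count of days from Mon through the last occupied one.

With at most 3 per day and 6 work items, at least 2 days are needed.
Launch can't be placed before Thu — that is day 4 counting from Mon — so the schedule must run through at least 4 days.
4 works (last occupied day: Thu): for example Triage=Mon; Review=Wed; QA=Mon; Draft=Wed; Launch=Thu; Package=Wed.

4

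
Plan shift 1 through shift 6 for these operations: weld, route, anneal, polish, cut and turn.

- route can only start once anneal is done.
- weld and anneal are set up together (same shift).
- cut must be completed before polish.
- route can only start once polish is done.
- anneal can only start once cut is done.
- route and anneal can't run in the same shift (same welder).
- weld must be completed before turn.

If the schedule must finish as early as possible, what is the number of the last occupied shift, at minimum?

3

The precedence chain requires at least 3 distinct shifts.
3 works (last occupied shift: shift 3): for example cut -> shift 1, turn -> shift 3, weld -> shift 2, polish -> shift 2, route -> shift 3, anneal -> shift 2.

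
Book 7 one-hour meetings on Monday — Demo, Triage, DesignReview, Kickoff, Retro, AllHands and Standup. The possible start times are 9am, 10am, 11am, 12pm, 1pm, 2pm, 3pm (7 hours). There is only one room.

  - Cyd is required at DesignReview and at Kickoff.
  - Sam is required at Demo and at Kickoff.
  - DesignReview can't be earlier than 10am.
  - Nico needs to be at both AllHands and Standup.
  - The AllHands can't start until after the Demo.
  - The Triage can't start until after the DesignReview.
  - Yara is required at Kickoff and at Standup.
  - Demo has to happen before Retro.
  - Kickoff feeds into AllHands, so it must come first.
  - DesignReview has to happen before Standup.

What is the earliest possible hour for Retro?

Precedence pushes Retro to at least 10am.
Retro at 10am is achievable: Triage=2pm; Standup=3pm; Retro=10am; DesignReview=11am; AllHands=1pm; Demo=9am; Kickoff=12pm.

10am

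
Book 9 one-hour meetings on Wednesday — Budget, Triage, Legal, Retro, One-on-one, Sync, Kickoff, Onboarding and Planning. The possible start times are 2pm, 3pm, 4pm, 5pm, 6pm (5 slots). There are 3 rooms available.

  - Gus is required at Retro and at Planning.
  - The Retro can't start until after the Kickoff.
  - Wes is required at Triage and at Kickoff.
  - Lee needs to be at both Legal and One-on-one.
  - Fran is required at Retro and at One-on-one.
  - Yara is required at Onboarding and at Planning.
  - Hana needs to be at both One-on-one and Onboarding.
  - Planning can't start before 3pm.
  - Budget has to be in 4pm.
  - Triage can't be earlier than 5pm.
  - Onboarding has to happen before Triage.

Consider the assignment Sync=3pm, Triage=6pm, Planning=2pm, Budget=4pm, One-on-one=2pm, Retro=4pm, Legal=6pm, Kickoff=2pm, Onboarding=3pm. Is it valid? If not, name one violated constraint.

No — it violates: Planning can't start before 3pm

The Retro can't start until after the Kickoff — holds.
Planning can't start before 3pm — violated.
There are 3 rooms available — holds.
Lee needs to be at both Legal and One-on-one — holds.
Wes is required at Triage and at Kickoff — holds.
Budget has to be in 4pm — holds.
Hana needs to be at both One-on-one and Onboarding — holds.
Yara is required at Onboarding and at Planning — holds.
Triage can't be earlier than 5pm — holds.
Fran is required at Retro and at One-on-one — holds.
Onboarding has to happen before Triage — holds.
Gus is required at Retro and at Planning — holds.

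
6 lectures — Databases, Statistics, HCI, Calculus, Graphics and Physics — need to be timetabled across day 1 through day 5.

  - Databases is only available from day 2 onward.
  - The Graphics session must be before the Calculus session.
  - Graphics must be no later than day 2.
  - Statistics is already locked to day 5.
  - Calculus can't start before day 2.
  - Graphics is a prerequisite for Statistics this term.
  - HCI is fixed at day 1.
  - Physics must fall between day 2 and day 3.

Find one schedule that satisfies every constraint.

Statistics -> day 5, Calculus -> day 2, Graphics -> day 1, HCI -> day 1, Physics -> day 2, Databases -> day 2

Checking: Graphics(day 1) before Statistics(day 5); Graphics(day 1) before Calculus(day 2); Graphics=day 1 in [day 1,day 2]; Databases=day 2 in [day 2,day 5]; Physics=day 2 in [day 2,day 3]; HCI=day 1 in [day 1,day 1]; Statistics=day 5 in [day 5,day 5]; Calculus=day 2 in [day 2,day 5].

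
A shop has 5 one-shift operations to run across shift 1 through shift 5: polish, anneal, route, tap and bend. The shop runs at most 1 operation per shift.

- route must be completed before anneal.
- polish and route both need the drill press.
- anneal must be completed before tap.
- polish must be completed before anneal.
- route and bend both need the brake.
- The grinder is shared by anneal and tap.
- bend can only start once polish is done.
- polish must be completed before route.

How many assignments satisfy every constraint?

4

Enumerating: route in shift 2, anneal in shift 3, tap in shift 4, bend in shift 5, polish in shift 1 | polish in shift 1; bend in shift 4; route in shift 2; anneal in shift 3; tap in shift 5 | route -> shift 2; bend -> shift 3; anneal -> shift 4; polish -> shift 1; tap -> shift 5 | tap in shift 5; route in shift 3; polish in shift 1; bend in shift 2; anneal in shift 4.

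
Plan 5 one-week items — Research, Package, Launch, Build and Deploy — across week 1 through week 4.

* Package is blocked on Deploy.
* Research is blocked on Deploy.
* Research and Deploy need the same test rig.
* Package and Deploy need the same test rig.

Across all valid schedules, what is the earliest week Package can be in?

week 2

Precedence pushes Package to at least week 2.
Package at week 2 is achievable: Deploy -> week 1; Build -> week 1; Launch -> week 1; Package -> week 2; Research -> week 2.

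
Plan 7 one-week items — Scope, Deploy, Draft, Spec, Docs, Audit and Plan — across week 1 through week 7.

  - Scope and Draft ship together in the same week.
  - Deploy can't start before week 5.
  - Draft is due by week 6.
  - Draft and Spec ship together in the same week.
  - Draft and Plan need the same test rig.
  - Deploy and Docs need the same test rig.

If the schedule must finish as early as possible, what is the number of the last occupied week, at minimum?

5

Deploy can't be placed before week 5, so the schedule must run through at least week 5.
5 works (last occupied week: week 5): for example Plan -> week 2; Scope -> week 1; Docs -> week 1; Spec -> week 1; Audit -> week 1; Draft -> week 1; Deploy -> week 5.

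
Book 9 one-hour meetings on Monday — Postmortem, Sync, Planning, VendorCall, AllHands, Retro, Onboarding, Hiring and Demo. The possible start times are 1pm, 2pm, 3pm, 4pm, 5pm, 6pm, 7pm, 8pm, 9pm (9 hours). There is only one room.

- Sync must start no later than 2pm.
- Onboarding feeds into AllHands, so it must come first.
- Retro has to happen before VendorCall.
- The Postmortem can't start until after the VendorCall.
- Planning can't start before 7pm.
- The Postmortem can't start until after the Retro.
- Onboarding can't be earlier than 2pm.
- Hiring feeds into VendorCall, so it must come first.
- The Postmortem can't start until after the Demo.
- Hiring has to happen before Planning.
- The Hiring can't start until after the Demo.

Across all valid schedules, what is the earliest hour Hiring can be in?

3pm

Precedence pushes Hiring to at least 2pm; downstream work caps Hiring at 7pm.
Hiring at 3pm is achievable: VendorCall in 6pm; Postmortem in 8pm; Planning in 7pm; Hiring in 3pm; Demo in 2pm; AllHands in 9pm; Retro in 5pm; Onboarding in 4pm; Sync in 1pm.
Nothing earlier works — the capacity limit rule out every hour before 3pm.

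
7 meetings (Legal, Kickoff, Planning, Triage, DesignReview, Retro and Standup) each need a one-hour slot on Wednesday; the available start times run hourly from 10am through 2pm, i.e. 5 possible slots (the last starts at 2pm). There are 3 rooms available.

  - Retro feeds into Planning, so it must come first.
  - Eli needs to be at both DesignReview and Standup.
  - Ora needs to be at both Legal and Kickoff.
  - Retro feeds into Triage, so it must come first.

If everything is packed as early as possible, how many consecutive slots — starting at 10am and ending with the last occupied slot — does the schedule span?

The precedence chain requires at least 2 distinct slots.
With at most 3 per slot and 7 meetings, at least 3 slots are needed.
3 works (last occupied slot: 12pm): for example Legal=10am, Standup=12pm, Retro=10am, DesignReview=10am, Kickoff=11am, Planning=11am, Triage=11am.

3 slots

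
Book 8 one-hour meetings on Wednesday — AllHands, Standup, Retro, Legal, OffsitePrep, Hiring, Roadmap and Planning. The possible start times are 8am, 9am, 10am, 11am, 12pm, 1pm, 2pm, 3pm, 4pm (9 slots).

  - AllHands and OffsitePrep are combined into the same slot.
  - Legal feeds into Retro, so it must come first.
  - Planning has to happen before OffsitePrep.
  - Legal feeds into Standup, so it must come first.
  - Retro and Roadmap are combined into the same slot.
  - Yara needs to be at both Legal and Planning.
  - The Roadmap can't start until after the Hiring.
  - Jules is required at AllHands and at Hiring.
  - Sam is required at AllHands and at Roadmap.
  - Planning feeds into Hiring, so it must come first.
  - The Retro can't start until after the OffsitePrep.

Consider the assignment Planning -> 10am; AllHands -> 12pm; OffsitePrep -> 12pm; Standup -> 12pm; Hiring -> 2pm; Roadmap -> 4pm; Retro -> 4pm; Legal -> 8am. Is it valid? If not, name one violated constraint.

Yes, all constraints hold

Planning feeds into Hiring, so it must come first — holds.
AllHands and OffsitePrep are combined into the same slot — holds.
Yara needs to be at both Legal and Planning — holds.
Jules is required at AllHands and at Hiring — holds.
Sam is required at AllHands and at Roadmap — holds.
Retro and Roadmap are combined into the same slot — holds.
The Roadmap can't start until after the Hiring — holds.
Legal feeds into Standup, so it must come first — holds.
The Retro can't start until after the OffsitePrep — holds.
Legal feeds into Retro, so it must come first — holds.
Planning has to happen before OffsitePrep — holds.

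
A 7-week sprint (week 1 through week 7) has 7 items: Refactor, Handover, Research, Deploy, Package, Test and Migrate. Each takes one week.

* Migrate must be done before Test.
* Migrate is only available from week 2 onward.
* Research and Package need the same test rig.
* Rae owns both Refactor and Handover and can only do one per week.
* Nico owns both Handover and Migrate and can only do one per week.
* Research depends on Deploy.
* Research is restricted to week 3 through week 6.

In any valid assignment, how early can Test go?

week 3

Precedence pushes Test to at least week 3.
Test at week 3 is achievable: Deploy=week 1, Test=week 3, Research=week 3, Migrate=week 2, Handover=week 3, Package=week 1, Refactor=week 1.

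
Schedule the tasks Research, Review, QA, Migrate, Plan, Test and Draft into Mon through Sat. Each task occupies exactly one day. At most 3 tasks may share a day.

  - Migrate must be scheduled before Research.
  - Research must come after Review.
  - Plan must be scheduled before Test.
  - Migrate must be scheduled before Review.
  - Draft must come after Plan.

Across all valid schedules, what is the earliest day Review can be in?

Tue

Precedence pushes Review to at least Tue; downstream work caps Review at Fri.
Review at Tue is achievable: Migrate -> Mon, Draft -> Tue, Plan -> Mon, Research -> Wed, Review -> Tue, Test -> Tue, QA -> Mon.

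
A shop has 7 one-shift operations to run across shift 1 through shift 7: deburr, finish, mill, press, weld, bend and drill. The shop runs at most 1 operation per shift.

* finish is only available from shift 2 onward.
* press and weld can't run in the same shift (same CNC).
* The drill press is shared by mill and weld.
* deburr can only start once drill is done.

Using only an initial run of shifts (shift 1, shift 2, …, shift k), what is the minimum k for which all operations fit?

7

The precedence chain requires at least 2 distinct shifts.
With at most 1 per shift and 7 operations, at least 7 shifts are needed.
7 works (last occupied shift: shift 7): for example weld -> shift 6, mill -> shift 4, press -> shift 5, drill -> shift 1, bend -> shift 7, finish -> shift 2, deburr -> shift 3.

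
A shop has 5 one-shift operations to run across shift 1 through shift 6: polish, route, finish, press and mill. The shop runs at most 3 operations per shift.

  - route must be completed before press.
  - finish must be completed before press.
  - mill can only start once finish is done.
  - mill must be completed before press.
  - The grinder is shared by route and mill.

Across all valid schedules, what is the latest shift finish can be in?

Downstream work caps finish at shift 4.
finish at shift 4 is achievable: press -> shift 6; mill -> shift 5; finish -> shift 4; route -> shift 1; polish -> shift 1.

shift 4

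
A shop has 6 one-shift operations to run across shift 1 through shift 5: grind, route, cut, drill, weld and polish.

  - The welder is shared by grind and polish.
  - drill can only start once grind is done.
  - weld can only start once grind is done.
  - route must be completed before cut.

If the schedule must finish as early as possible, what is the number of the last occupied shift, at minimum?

2

The precedence chain requires at least 2 distinct shifts.
2 works (last occupied shift: shift 2): for example weld=shift 2, drill=shift 2, route=shift 1, grind=shift 1, polish=shift 2, cut=shift 2.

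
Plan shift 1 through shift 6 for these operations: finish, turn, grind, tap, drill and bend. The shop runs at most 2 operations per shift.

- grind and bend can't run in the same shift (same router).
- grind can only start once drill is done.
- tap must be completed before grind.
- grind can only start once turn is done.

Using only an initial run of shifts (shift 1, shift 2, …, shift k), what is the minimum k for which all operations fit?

3 shifts

The precedence chain requires at least 2 distinct shifts.
With at most 2 per shift and 6 operations, at least 3 shifts are needed.
3 works (last occupied shift: shift 3): for example turn -> shift 1; drill -> shift 2; grind -> shift 3; tap -> shift 1; bend -> shift 2; finish -> shift 3.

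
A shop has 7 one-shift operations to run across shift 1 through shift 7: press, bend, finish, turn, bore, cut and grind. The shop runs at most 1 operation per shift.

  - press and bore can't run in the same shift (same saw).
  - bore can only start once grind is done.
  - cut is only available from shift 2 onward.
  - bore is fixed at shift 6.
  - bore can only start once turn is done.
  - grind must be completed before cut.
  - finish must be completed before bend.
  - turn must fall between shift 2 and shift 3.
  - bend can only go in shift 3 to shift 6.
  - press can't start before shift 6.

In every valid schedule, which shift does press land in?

shift 7

press's window is shift 6–shift 7.
bore is fixed at shift 6, and press can't share a shift with bore.
So press must be shift 7.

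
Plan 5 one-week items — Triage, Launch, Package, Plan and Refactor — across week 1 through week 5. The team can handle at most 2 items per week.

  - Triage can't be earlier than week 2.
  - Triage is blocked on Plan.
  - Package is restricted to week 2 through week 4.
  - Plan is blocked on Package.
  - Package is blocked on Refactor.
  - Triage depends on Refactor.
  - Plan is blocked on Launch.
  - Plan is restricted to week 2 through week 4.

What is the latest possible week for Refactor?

week 2

Downstream work caps Refactor at week 2.
Refactor at week 2 is achievable: Launch -> week 1, Triage -> week 5, Plan -> week 4, Package -> week 3, Refactor -> week 2.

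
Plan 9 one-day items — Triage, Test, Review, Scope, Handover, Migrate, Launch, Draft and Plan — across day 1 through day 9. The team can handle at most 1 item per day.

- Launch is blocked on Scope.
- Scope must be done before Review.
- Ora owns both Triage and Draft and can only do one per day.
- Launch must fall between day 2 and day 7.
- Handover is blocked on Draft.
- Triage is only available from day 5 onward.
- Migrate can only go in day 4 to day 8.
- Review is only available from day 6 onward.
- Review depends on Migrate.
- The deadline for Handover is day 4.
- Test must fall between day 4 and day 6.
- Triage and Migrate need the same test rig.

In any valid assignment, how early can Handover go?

day 2

Precedence pushes Handover to at least day 2; Handover's own window allows nothing later than day 4.
Handover at day 2 is achievable: Draft=day 1, Scope=day 3, Plan=day 9, Migrate=day 5, Review=day 6, Launch=day 7, Test=day 4, Triage=day 8, Handover=day 2.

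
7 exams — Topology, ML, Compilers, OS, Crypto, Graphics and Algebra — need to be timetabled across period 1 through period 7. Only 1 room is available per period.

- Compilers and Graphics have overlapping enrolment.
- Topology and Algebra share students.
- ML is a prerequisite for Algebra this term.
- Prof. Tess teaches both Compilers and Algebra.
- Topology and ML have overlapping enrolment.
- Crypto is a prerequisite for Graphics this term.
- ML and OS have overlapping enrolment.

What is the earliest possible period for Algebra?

Precedence pushes Algebra to at least period 2.
Algebra at period 2 is achievable: ML=period 1; Crypto=period 3; Topology=period 5; Compilers=period 6; Graphics=period 4; Algebra=period 2; OS=period 7.

period 2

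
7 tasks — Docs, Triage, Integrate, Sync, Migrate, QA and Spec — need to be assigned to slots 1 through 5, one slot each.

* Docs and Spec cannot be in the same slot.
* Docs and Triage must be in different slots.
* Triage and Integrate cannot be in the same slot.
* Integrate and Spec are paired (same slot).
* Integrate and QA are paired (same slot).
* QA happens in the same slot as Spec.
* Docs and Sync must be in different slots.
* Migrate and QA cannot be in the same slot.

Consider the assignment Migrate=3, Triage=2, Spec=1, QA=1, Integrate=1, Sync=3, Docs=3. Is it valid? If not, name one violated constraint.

QA happens in the same slot as Spec — holds.
Docs and Triage must be in different slots — holds.
Docs and Sync must be in different slots — violated.
Integrate and QA are paired (same slot) — holds.
Integrate and Spec are paired (same slot) — holds.
Migrate and QA cannot be in the same slot — holds.
Triage and Integrate cannot be in the same slot — holds.
Docs and Spec cannot be in the same slot — holds.

Invalid. Docs and Sync must be in different slots.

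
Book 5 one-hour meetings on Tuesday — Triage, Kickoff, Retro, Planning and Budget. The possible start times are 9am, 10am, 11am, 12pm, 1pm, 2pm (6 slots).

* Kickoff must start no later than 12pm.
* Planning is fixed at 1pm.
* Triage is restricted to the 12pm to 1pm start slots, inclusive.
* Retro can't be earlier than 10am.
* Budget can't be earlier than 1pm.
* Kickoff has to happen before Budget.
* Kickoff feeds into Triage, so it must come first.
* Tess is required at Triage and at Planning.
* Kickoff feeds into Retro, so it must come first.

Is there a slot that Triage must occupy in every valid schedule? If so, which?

12pm

Triage's window is 12pm–1pm.
Planning is fixed at 1pm, and Triage can't share a slot with Planning.
So Triage must be 12pm.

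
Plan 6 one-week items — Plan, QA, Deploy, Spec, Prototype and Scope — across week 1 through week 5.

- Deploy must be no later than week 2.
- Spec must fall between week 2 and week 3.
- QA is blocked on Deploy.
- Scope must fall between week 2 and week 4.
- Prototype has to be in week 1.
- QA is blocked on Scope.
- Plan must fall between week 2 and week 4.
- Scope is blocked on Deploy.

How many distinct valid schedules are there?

Splitting on Plan: it can be week 2 (18), week 3 (18), week 4 (18). Listing each branch's schedules as (QA, Deploy, Spec, Prototype, Scope) by week number:
Plan=week 2: (3,1,2,1,2) (3,1,3,1,2) (4,1,2,1,2) (4,1,2,1,3) (4,1,3,1,2) (4,1,3,1,3) (4,2,2,1,3) (4,2,3,1,3) (5,1,2,1,2) (5,1,2,1,3) (5,1,2,1,4) (5,1,3,1,2) (5,1,3,1,3) (5,1,3,1,4) (5,2,2,1,3) (5,2,2,1,4) (5,2,3,1,3) (5,2,3,1,4) — 18.
Plan=week 3: (3,1,2,1,2) (3,1,3,1,2) (4,1,2,1,2) (4,1,2,1,3) (4,1,3,1,2) (4,1,3,1,3) (4,2,2,1,3) (4,2,3,1,3) (5,1,2,1,2) (5,1,2,1,3) (5,1,2,1,4) (5,1,3,1,2) (5,1,3,1,3) (5,1,3,1,4) (5,2,2,1,3) (5,2,2,1,4) (5,2,3,1,3) (5,2,3,1,4) — 18.
Plan=week 4: (3,1,2,1,2) (3,1,3,1,2) (4,1,2,1,2) (4,1,2,1,3) (4,1,3,1,2) (4,1,3,1,3) (4,2,2,1,3) (4,2,3,1,3) (5,1,2,1,2) (5,1,2,1,3) (5,1,2,1,4) (5,1,3,1,2) (5,1,3,1,3) (5,1,3,1,4) (5,2,2,1,3) (5,2,2,1,4) (5,2,3,1,3) (5,2,3,1,4) — 18.
Summing: 18 + 18 + 18 = 54.

54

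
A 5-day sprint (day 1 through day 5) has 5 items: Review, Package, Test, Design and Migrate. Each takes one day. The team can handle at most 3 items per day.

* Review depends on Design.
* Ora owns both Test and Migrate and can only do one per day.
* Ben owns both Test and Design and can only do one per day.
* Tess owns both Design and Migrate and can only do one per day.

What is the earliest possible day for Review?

Precedence pushes Review to at least day 2.
Review at day 2 is achievable: Migrate=day 3, Package=day 1, Review=day 2, Design=day 1, Test=day 2.

day 2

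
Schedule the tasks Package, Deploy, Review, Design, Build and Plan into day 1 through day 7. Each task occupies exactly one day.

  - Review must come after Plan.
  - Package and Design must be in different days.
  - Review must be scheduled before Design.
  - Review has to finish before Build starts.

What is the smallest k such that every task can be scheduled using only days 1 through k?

3

The precedence chain requires at least 3 distinct days.
3 works (last occupied day: day 3): for example Design=day 3; Deploy=day 1; Build=day 3; Review=day 2; Plan=day 1; Package=day 1.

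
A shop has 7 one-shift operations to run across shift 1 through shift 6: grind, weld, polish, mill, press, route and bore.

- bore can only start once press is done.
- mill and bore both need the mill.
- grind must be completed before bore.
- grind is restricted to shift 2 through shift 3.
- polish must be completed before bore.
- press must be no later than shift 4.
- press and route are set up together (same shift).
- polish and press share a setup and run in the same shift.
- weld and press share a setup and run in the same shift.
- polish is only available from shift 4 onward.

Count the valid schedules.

20

Splitting on grind: it can be shift 2 (10), shift 3 (10). Listing each branch's schedules as (weld, polish, mill, press, route, bore) by shift number:
grind=shift 2: (4,4,1,4,4,5) (4,4,1,4,4,6) (4,4,2,4,4,5) (4,4,2,4,4,6) (4,4,3,4,4,5) (4,4,3,4,4,6) (4,4,4,4,4,5) (4,4,4,4,4,6) (4,4,5,4,4,6) (4,4,6,4,4,5) — 10.
grind=shift 3: (4,4,1,4,4,5) (4,4,1,4,4,6) (4,4,2,4,4,5) (4,4,2,4,4,6) (4,4,3,4,4,5) (4,4,3,4,4,6) (4,4,4,4,4,5) (4,4,4,4,4,6) (4,4,5,4,4,6) (4,4,6,4,4,5) — 10.
Summing: 10 + 10 = 20.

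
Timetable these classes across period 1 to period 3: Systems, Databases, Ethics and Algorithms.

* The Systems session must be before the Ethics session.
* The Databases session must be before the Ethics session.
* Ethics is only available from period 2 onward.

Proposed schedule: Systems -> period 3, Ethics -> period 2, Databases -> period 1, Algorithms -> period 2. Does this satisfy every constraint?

Invalid. The Systems session must be before the Ethics session.

The Systems session must be before the Ethics session — violated.
The Databases session must be before the Ethics session — holds.
Ethics is only available from period 2 onward — holds.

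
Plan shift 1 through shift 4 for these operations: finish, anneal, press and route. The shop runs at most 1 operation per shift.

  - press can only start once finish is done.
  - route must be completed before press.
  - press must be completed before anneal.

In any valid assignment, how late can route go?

Downstream work caps route at shift 2.
route at shift 2 is achievable: finish=shift 1; press=shift 3; route=shift 2; anneal=shift 4.

shift 2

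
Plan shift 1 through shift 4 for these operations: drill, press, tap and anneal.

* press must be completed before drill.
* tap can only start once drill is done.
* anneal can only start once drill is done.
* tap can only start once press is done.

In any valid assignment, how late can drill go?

Precedence pushes drill to at least shift 2; downstream work caps drill at shift 3.
drill at shift 3 is achievable: tap -> shift 4, anneal -> shift 4, press -> shift 1, drill -> shift 3.

shift 3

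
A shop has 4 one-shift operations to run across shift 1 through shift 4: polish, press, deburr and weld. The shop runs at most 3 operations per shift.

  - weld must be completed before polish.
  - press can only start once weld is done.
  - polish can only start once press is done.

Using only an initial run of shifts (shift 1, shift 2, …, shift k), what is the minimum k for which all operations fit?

The precedence chain requires at least 3 distinct shifts.
With at most 3 per shift and 4 operations, at least 2 shifts are needed.
3 works (last occupied shift: shift 3): for example deburr=shift 1; press=shift 2; polish=shift 3; weld=shift 1.

3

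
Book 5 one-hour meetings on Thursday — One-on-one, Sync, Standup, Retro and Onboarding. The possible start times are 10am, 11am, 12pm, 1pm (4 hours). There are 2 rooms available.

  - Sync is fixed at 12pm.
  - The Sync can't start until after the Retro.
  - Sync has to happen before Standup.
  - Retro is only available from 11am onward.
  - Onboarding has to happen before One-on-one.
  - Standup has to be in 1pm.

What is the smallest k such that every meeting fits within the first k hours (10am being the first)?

The precedence chain requires at least 3 distinct hours.
With at most 2 per hour and 5 meetings, at least 3 hours are needed.
Standup can't be placed before 1pm — that is hour 4 counting from 10am — so the schedule must run through at least 4 hours.
4 works (last occupied hour: 1pm): for example Onboarding in 10am; One-on-one in 11am; Sync in 12pm; Retro in 11am; Standup in 1pm.

4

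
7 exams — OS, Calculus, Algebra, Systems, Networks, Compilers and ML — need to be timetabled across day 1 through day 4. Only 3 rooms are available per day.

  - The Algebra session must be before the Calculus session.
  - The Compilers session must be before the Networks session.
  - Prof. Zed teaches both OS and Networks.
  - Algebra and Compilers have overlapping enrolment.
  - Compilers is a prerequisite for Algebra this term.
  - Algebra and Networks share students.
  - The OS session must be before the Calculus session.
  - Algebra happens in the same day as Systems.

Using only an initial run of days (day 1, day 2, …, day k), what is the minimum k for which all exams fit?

3 days

The precedence chain requires at least 3 distinct days.
With at most 3 per day and 7 exams, at least 3 days are needed.
3 works (last occupied day: day 3): for example Calculus=day 3, Compilers=day 1, OS=day 1, Algebra=day 2, ML=day 1, Networks=day 3, Systems=day 2.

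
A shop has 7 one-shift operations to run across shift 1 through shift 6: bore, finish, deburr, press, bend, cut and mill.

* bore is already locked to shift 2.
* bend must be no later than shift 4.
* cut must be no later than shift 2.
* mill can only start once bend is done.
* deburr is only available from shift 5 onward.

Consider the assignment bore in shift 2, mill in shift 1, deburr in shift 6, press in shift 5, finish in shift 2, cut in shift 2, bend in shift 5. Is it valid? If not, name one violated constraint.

mill can only start once bend is done — violated.
cut must be no later than shift 2 — holds.
bore is already locked to shift 2 — holds.
deburr is only available from shift 5 onward — holds.
bend must be no later than shift 4 — violated.

Invalid. mill can only start once bend is done.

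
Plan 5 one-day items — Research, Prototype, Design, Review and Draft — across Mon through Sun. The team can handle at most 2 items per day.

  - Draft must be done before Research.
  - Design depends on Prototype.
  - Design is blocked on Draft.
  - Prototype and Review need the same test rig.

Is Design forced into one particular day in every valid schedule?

Design can be Tue (e.g. Prototype -> Mon; Design -> Tue; Review -> Wed; Draft -> Mon; Research -> Tue) or Wed (e.g. Research=Tue; Prototype=Mon; Draft=Mon; Review=Tue; Design=Wed).

No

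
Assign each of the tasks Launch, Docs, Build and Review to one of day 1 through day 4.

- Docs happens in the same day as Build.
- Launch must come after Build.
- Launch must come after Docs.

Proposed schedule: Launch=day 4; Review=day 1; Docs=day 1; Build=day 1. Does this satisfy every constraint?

Docs happens in the same day as Build — holds.
Launch must come after Docs — holds.
Launch must come after Build — holds.

Valid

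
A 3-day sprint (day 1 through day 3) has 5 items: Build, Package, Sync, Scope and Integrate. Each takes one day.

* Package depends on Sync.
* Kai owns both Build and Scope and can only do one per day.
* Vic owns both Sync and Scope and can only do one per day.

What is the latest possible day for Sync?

Downstream work caps Sync at day 2.
Sync at day 2 is achievable: Scope -> day 3, Package -> day 3, Sync -> day 2, Build -> day 1, Integrate -> day 1.

day 2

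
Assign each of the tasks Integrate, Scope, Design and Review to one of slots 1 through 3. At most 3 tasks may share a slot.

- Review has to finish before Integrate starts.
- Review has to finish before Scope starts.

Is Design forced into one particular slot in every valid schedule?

No

Design can be 1 (e.g. Design=1; Scope=2; Review=1; Integrate=2) or 2 (e.g. Scope -> 2; Review -> 1; Integrate -> 2; Design -> 2).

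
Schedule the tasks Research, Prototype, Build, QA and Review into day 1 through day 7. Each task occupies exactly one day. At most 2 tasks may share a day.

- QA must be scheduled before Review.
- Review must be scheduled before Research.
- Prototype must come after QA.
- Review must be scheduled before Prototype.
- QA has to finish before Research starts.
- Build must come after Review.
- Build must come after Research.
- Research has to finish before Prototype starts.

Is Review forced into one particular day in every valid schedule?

Review can be day 2 (e.g. Build=day 4, Review=day 2, Prototype=day 4, QA=day 1, Research=day 3) or day 3 (e.g. Research -> day 4; QA -> day 1; Build -> day 5; Review -> day 3; Prototype -> day 5).

No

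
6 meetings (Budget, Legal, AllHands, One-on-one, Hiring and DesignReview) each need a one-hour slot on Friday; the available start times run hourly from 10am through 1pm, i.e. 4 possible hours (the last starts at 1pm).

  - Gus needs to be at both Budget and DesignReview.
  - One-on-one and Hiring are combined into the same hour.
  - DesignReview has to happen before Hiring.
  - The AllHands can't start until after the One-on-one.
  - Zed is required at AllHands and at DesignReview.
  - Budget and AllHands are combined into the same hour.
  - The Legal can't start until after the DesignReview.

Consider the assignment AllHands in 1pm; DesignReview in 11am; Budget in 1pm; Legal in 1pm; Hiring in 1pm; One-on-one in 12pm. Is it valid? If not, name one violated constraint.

DesignReview has to happen before Hiring — holds.
Zed is required at AllHands and at DesignReview — holds.
One-on-one and Hiring are combined into the same hour — violated.
Budget and AllHands are combined into the same hour — holds.
The AllHands can't start until after the One-on-one — holds.
Gus needs to be at both Budget and DesignReview — holds.
The Legal can't start until after the DesignReview — holds.

Invalid. One-on-one and Hiring are combined into the same hour.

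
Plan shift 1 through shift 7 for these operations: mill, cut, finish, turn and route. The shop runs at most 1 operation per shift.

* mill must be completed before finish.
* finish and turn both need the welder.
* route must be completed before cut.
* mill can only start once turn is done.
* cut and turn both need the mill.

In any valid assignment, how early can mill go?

shift 2

Precedence pushes mill to at least shift 2; downstream work caps mill at shift 6.
mill at shift 2 is achievable: turn=shift 1; cut=shift 4; finish=shift 5; route=shift 3; mill=shift 2.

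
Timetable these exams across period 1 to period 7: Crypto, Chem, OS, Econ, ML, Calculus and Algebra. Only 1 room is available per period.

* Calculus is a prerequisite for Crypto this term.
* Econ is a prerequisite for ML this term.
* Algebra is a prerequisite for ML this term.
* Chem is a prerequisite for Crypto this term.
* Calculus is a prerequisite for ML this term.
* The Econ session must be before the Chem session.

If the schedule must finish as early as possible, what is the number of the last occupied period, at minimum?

The precedence chain requires at least 3 distinct periods.
With at most 1 per period and 7 exams, at least 7 periods are needed.
7 works (last occupied period: period 7): for example Algebra -> period 3; OS -> period 7; Calculus -> period 2; ML -> period 4; Chem -> period 5; Econ -> period 1; Crypto -> period 6.

7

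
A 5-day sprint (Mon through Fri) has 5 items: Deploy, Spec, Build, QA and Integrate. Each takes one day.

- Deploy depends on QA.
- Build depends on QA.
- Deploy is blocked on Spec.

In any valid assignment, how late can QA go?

Downstream work caps QA at Thu.
QA at Thu is achievable: Deploy=Fri; Integrate=Mon; Spec=Mon; QA=Thu; Build=Fri.

Thu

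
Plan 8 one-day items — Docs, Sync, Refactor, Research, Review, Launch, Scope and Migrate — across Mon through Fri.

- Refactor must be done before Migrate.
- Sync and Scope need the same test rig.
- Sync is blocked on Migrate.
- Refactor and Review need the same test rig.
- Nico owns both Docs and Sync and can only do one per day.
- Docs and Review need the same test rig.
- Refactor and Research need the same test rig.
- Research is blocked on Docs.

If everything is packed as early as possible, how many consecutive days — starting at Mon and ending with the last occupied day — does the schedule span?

The precedence chain requires at least 3 distinct days.
3 works (last occupied day: Wed): for example Research -> Tue, Migrate -> Tue, Refactor -> Mon, Docs -> Mon, Sync -> Wed, Launch -> Mon, Scope -> Mon, Review -> Tue.

3 days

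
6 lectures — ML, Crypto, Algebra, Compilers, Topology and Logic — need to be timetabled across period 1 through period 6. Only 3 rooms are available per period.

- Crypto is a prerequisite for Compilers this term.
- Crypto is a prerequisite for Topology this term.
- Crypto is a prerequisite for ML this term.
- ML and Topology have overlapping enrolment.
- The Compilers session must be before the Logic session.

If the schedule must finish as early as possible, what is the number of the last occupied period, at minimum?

The precedence chain requires at least 3 distinct periods.
With at most 3 per period and 6 lectures, at least 2 periods are needed.
3 works (last occupied period: period 3): for example Logic=period 3; ML=period 2; Algebra=period 1; Compilers=period 2; Topology=period 3; Crypto=period 1.

period 3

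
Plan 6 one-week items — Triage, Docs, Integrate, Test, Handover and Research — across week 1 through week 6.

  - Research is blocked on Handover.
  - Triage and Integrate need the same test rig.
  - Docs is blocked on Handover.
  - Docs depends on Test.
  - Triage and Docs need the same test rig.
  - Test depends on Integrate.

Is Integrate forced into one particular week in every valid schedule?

No

Integrate can be week 1 (e.g. Docs in week 3, Test in week 2, Triage in week 2, Handover in week 1, Research in week 2, Integrate in week 1) or week 2 (e.g. Triage=week 1, Integrate=week 2, Docs=week 4, Research=week 2, Test=week 3, Handover=week 1).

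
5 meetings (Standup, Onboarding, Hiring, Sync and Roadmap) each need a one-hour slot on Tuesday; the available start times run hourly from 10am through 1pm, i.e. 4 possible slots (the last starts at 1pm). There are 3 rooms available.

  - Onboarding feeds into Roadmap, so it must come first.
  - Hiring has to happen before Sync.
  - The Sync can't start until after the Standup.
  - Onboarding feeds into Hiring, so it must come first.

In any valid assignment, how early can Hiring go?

Precedence pushes Hiring to at least 11am; downstream work caps Hiring at 12pm.
Hiring at 11am is achievable: Sync=12pm, Hiring=11am, Onboarding=10am, Roadmap=11am, Standup=10am.

11am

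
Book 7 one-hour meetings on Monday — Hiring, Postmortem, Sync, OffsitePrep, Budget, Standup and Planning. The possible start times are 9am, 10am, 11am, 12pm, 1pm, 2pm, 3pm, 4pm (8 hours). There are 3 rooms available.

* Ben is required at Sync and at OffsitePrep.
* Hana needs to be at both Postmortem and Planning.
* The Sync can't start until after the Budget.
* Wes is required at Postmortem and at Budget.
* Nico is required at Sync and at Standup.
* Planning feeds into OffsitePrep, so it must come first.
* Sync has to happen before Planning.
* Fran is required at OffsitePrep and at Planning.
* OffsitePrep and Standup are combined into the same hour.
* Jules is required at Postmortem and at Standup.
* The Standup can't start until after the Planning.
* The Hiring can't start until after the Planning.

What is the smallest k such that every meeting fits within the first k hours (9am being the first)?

The precedence chain requires at least 4 distinct hours.
With at most 3 per hour and 7 meetings, at least 3 hours are needed.
4 works (last occupied hour: 12pm): for example Standup in 12pm, Postmortem in 10am, Sync in 10am, Hiring in 12pm, OffsitePrep in 12pm, Budget in 9am, Planning in 11am.

4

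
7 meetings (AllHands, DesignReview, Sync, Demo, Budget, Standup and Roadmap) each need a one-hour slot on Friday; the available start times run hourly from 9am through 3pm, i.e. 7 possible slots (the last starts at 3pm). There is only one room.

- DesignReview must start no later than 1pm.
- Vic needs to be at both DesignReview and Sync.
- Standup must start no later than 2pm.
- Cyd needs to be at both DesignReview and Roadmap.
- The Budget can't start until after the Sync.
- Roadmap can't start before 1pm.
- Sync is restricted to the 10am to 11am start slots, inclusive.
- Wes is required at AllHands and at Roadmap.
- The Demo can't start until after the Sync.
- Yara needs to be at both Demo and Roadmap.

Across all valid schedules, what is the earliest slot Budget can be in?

Precedence pushes Budget to at least 11am.
Budget at 11am is achievable: DesignReview in 9am; Roadmap in 1pm; Demo in 2pm; Standup in 12pm; Sync in 10am; AllHands in 3pm; Budget in 11am.

11am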